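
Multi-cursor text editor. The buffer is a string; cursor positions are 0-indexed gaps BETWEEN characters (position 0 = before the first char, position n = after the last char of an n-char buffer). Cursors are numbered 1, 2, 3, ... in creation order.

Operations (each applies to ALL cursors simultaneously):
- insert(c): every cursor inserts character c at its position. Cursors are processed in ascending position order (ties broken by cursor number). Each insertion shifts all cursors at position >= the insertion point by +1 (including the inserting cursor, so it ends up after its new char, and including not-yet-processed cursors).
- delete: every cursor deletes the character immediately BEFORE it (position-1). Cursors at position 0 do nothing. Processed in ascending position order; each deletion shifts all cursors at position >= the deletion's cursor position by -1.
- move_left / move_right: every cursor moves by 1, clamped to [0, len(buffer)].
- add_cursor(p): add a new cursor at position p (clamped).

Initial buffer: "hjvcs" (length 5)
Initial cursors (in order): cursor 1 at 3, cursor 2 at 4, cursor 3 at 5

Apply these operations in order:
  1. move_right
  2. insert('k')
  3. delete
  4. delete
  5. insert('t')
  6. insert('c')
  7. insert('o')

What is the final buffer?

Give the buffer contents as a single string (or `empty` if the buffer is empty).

Answer: hjtttcccooo

Derivation:
After op 1 (move_right): buffer="hjvcs" (len 5), cursors c1@4 c2@5 c3@5, authorship .....
After op 2 (insert('k')): buffer="hjvckskk" (len 8), cursors c1@5 c2@8 c3@8, authorship ....1.23
After op 3 (delete): buffer="hjvcs" (len 5), cursors c1@4 c2@5 c3@5, authorship .....
After op 4 (delete): buffer="hj" (len 2), cursors c1@2 c2@2 c3@2, authorship ..
After op 5 (insert('t')): buffer="hjttt" (len 5), cursors c1@5 c2@5 c3@5, authorship ..123
After op 6 (insert('c')): buffer="hjtttccc" (len 8), cursors c1@8 c2@8 c3@8, authorship ..123123
After op 7 (insert('o')): buffer="hjtttcccooo" (len 11), cursors c1@11 c2@11 c3@11, authorship ..123123123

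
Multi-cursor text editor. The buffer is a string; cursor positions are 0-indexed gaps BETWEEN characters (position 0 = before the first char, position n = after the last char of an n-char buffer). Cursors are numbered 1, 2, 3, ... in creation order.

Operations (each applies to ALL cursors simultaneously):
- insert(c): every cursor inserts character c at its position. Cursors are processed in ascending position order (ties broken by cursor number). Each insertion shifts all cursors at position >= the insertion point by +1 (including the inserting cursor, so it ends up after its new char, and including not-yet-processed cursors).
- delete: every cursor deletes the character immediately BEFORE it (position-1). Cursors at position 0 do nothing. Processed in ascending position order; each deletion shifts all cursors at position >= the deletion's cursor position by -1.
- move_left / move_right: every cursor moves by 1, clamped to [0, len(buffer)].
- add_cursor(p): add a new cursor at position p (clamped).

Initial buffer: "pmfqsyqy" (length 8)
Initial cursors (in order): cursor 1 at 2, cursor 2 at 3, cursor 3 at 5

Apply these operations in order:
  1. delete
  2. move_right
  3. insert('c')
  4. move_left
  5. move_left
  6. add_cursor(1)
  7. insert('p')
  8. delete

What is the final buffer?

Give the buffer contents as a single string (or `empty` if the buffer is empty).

Answer: pqccycqy

Derivation:
After op 1 (delete): buffer="pqyqy" (len 5), cursors c1@1 c2@1 c3@2, authorship .....
After op 2 (move_right): buffer="pqyqy" (len 5), cursors c1@2 c2@2 c3@3, authorship .....
After op 3 (insert('c')): buffer="pqccycqy" (len 8), cursors c1@4 c2@4 c3@6, authorship ..12.3..
After op 4 (move_left): buffer="pqccycqy" (len 8), cursors c1@3 c2@3 c3@5, authorship ..12.3..
After op 5 (move_left): buffer="pqccycqy" (len 8), cursors c1@2 c2@2 c3@4, authorship ..12.3..
After op 6 (add_cursor(1)): buffer="pqccycqy" (len 8), cursors c4@1 c1@2 c2@2 c3@4, authorship ..12.3..
After op 7 (insert('p')): buffer="ppqppccpycqy" (len 12), cursors c4@2 c1@5 c2@5 c3@8, authorship .4.12123.3..
After op 8 (delete): buffer="pqccycqy" (len 8), cursors c4@1 c1@2 c2@2 c3@4, authorship ..12.3..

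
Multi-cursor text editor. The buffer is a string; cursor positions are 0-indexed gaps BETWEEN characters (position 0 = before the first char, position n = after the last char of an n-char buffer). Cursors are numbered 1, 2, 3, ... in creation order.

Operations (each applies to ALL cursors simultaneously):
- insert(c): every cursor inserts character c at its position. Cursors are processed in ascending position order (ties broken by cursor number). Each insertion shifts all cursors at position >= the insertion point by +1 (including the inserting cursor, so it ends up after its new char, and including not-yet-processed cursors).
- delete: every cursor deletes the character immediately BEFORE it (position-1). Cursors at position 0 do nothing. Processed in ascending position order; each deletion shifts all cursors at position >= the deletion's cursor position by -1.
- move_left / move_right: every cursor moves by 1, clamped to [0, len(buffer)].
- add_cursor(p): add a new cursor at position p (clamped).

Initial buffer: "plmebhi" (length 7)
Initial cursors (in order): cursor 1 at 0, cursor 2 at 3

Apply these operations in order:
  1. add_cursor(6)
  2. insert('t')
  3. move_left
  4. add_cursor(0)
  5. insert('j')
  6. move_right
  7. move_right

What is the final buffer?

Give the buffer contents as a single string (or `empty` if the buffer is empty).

After op 1 (add_cursor(6)): buffer="plmebhi" (len 7), cursors c1@0 c2@3 c3@6, authorship .......
After op 2 (insert('t')): buffer="tplmtebhti" (len 10), cursors c1@1 c2@5 c3@9, authorship 1...2...3.
After op 3 (move_left): buffer="tplmtebhti" (len 10), cursors c1@0 c2@4 c3@8, authorship 1...2...3.
After op 4 (add_cursor(0)): buffer="tplmtebhti" (len 10), cursors c1@0 c4@0 c2@4 c3@8, authorship 1...2...3.
After op 5 (insert('j')): buffer="jjtplmjtebhjti" (len 14), cursors c1@2 c4@2 c2@7 c3@12, authorship 141...22...33.
After op 6 (move_right): buffer="jjtplmjtebhjti" (len 14), cursors c1@3 c4@3 c2@8 c3@13, authorship 141...22...33.
After op 7 (move_right): buffer="jjtplmjtebhjti" (len 14), cursors c1@4 c4@4 c2@9 c3@14, authorship 141...22...33.

Answer: jjtplmjtebhjti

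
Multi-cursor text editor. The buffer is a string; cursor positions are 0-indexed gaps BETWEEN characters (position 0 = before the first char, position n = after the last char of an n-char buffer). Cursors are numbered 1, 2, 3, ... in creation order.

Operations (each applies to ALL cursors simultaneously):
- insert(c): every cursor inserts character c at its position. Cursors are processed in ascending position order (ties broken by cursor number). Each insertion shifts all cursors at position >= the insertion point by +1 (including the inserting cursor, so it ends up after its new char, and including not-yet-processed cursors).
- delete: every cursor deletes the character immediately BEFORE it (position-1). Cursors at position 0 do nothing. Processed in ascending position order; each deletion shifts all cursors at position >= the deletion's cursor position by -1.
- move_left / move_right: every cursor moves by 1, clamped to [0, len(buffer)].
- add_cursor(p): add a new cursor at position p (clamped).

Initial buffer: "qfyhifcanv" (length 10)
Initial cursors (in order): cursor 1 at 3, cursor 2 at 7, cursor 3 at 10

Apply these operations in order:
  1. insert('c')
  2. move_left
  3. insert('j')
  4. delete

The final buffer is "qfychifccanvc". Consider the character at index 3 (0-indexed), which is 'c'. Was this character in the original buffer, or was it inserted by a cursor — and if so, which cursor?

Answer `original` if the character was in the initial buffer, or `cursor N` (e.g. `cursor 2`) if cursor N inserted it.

After op 1 (insert('c')): buffer="qfychifccanvc" (len 13), cursors c1@4 c2@9 c3@13, authorship ...1....2...3
After op 2 (move_left): buffer="qfychifccanvc" (len 13), cursors c1@3 c2@8 c3@12, authorship ...1....2...3
After op 3 (insert('j')): buffer="qfyjchifcjcanvjc" (len 16), cursors c1@4 c2@10 c3@15, authorship ...11....22...33
After op 4 (delete): buffer="qfychifccanvc" (len 13), cursors c1@3 c2@8 c3@12, authorship ...1....2...3
Authorship (.=original, N=cursor N): . . . 1 . . . . 2 . . . 3
Index 3: author = 1

Answer: cursor 1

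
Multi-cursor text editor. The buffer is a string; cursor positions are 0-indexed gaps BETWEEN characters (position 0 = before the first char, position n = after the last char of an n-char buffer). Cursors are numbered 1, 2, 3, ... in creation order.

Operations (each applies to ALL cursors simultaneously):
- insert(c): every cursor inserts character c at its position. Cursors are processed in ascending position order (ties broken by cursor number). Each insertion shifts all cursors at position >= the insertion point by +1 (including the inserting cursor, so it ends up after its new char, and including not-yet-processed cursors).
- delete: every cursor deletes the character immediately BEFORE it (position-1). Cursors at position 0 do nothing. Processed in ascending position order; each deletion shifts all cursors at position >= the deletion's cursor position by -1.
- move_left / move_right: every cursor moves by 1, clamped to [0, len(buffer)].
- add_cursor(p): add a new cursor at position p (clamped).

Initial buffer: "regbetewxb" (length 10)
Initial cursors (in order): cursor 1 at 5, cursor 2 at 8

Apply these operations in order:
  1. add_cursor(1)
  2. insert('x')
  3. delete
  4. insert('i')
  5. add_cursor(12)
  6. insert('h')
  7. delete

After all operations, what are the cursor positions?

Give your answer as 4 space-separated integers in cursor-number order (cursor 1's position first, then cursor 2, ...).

Answer: 7 11 2 12

Derivation:
After op 1 (add_cursor(1)): buffer="regbetewxb" (len 10), cursors c3@1 c1@5 c2@8, authorship ..........
After op 2 (insert('x')): buffer="rxegbextewxxb" (len 13), cursors c3@2 c1@7 c2@11, authorship .3....1...2..
After op 3 (delete): buffer="regbetewxb" (len 10), cursors c3@1 c1@5 c2@8, authorship ..........
After op 4 (insert('i')): buffer="riegbeitewixb" (len 13), cursors c3@2 c1@7 c2@11, authorship .3....1...2..
After op 5 (add_cursor(12)): buffer="riegbeitewixb" (len 13), cursors c3@2 c1@7 c2@11 c4@12, authorship .3....1...2..
After op 6 (insert('h')): buffer="rihegbeihtewihxhb" (len 17), cursors c3@3 c1@9 c2@14 c4@16, authorship .33....11...22.4.
After op 7 (delete): buffer="riegbeitewixb" (len 13), cursors c3@2 c1@7 c2@11 c4@12, authorship .3....1...2..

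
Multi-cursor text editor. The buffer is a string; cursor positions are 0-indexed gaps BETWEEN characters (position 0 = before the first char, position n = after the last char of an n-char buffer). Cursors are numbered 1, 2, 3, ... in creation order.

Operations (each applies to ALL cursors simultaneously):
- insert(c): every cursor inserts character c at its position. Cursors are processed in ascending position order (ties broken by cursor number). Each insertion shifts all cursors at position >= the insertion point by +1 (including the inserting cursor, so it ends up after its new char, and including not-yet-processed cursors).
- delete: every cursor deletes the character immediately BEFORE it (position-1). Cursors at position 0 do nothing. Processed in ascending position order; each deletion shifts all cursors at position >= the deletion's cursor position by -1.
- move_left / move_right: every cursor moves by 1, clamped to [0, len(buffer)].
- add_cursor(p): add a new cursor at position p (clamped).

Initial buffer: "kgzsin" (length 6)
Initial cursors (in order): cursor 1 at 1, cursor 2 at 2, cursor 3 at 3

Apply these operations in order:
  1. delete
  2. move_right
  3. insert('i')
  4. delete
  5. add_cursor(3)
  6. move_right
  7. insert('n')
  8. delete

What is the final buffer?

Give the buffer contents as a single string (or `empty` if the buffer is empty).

After op 1 (delete): buffer="sin" (len 3), cursors c1@0 c2@0 c3@0, authorship ...
After op 2 (move_right): buffer="sin" (len 3), cursors c1@1 c2@1 c3@1, authorship ...
After op 3 (insert('i')): buffer="siiiin" (len 6), cursors c1@4 c2@4 c3@4, authorship .123..
After op 4 (delete): buffer="sin" (len 3), cursors c1@1 c2@1 c3@1, authorship ...
After op 5 (add_cursor(3)): buffer="sin" (len 3), cursors c1@1 c2@1 c3@1 c4@3, authorship ...
After op 6 (move_right): buffer="sin" (len 3), cursors c1@2 c2@2 c3@2 c4@3, authorship ...
After op 7 (insert('n')): buffer="sinnnnn" (len 7), cursors c1@5 c2@5 c3@5 c4@7, authorship ..123.4
After op 8 (delete): buffer="sin" (len 3), cursors c1@2 c2@2 c3@2 c4@3, authorship ...

Answer: sin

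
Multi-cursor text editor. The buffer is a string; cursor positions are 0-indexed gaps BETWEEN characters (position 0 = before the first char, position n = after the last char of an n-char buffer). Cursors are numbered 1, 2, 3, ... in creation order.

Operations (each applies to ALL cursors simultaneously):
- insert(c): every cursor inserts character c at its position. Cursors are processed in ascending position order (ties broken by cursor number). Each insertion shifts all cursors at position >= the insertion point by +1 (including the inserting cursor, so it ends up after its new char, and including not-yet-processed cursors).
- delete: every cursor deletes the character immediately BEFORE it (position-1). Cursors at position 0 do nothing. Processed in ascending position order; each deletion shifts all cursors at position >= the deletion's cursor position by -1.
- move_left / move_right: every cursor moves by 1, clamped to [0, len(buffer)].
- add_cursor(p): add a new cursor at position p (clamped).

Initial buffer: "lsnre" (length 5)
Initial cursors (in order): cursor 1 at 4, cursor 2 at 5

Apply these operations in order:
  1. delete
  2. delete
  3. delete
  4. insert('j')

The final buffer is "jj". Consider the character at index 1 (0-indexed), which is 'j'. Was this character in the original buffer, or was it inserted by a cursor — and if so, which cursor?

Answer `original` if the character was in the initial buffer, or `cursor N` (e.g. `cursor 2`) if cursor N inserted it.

After op 1 (delete): buffer="lsn" (len 3), cursors c1@3 c2@3, authorship ...
After op 2 (delete): buffer="l" (len 1), cursors c1@1 c2@1, authorship .
After op 3 (delete): buffer="" (len 0), cursors c1@0 c2@0, authorship 
After op 4 (insert('j')): buffer="jj" (len 2), cursors c1@2 c2@2, authorship 12
Authorship (.=original, N=cursor N): 1 2
Index 1: author = 2

Answer: cursor 2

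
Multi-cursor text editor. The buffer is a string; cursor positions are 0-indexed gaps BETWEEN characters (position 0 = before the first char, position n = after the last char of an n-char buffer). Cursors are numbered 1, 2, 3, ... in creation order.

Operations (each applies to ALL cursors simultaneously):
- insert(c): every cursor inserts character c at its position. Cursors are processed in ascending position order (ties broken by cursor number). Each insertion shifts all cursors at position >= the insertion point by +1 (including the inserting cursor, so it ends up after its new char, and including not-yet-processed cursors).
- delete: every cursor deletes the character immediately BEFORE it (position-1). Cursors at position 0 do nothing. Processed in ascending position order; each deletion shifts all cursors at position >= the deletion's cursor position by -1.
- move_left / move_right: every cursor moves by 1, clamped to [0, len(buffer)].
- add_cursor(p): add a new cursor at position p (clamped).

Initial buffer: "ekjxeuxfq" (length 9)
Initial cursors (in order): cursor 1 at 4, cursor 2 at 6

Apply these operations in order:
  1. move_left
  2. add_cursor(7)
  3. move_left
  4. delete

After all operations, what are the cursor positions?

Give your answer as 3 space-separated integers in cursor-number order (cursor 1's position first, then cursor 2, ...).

After op 1 (move_left): buffer="ekjxeuxfq" (len 9), cursors c1@3 c2@5, authorship .........
After op 2 (add_cursor(7)): buffer="ekjxeuxfq" (len 9), cursors c1@3 c2@5 c3@7, authorship .........
After op 3 (move_left): buffer="ekjxeuxfq" (len 9), cursors c1@2 c2@4 c3@6, authorship .........
After op 4 (delete): buffer="ejexfq" (len 6), cursors c1@1 c2@2 c3@3, authorship ......

Answer: 1 2 3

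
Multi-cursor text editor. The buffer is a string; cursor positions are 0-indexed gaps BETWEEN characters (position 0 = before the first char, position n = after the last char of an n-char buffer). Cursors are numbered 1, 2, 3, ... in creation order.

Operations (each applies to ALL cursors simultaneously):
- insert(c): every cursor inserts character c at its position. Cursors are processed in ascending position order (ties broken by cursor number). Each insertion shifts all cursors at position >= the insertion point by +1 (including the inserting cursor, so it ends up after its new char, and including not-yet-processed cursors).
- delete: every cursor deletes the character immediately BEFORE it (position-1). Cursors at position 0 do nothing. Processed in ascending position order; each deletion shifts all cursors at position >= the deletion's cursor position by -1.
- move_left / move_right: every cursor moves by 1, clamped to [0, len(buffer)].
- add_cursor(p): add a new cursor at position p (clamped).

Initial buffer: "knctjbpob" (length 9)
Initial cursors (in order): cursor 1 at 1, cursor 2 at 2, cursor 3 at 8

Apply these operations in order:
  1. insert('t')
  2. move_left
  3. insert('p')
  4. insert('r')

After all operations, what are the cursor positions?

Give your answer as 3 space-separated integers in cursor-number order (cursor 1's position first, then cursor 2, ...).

After op 1 (insert('t')): buffer="ktntctjbpotb" (len 12), cursors c1@2 c2@4 c3@11, authorship .1.2......3.
After op 2 (move_left): buffer="ktntctjbpotb" (len 12), cursors c1@1 c2@3 c3@10, authorship .1.2......3.
After op 3 (insert('p')): buffer="kptnptctjbpoptb" (len 15), cursors c1@2 c2@5 c3@13, authorship .11.22......33.
After op 4 (insert('r')): buffer="kprtnprtctjbpoprtb" (len 18), cursors c1@3 c2@7 c3@16, authorship .111.222......333.

Answer: 3 7 16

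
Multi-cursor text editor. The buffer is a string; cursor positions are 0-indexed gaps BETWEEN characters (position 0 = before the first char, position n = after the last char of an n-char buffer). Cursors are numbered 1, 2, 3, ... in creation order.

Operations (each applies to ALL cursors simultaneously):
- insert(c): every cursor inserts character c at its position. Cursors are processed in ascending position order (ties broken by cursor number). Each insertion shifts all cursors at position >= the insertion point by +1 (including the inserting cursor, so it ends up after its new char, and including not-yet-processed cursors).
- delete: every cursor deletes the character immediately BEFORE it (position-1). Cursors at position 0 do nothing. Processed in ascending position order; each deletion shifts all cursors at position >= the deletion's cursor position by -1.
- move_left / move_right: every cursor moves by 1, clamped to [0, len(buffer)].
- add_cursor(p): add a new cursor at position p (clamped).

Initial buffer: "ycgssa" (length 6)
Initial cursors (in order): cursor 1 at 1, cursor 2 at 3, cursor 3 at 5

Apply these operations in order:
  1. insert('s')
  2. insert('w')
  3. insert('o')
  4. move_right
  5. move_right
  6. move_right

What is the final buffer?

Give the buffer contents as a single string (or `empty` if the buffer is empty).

Answer: yswocgswossswoa

Derivation:
After op 1 (insert('s')): buffer="yscgssssa" (len 9), cursors c1@2 c2@5 c3@8, authorship .1..2..3.
After op 2 (insert('w')): buffer="yswcgswssswa" (len 12), cursors c1@3 c2@7 c3@11, authorship .11..22..33.
After op 3 (insert('o')): buffer="yswocgswossswoa" (len 15), cursors c1@4 c2@9 c3@14, authorship .111..222..333.
After op 4 (move_right): buffer="yswocgswossswoa" (len 15), cursors c1@5 c2@10 c3@15, authorship .111..222..333.
After op 5 (move_right): buffer="yswocgswossswoa" (len 15), cursors c1@6 c2@11 c3@15, authorship .111..222..333.
After op 6 (move_right): buffer="yswocgswossswoa" (len 15), cursors c1@7 c2@12 c3@15, authorship .111..222..333.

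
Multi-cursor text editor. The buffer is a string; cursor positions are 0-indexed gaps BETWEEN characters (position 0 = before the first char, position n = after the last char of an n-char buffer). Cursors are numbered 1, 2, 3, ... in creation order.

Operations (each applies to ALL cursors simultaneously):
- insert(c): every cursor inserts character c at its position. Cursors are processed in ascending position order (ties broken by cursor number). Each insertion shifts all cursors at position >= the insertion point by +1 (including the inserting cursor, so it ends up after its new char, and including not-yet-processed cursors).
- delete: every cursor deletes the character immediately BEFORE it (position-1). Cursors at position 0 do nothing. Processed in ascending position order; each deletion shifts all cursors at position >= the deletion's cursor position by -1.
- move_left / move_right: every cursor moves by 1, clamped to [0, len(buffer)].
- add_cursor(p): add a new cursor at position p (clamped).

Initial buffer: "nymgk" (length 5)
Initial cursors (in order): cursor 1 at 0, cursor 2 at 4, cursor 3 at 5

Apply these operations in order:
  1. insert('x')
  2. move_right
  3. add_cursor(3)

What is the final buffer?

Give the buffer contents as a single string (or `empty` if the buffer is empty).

Answer: xnymgxkx

Derivation:
After op 1 (insert('x')): buffer="xnymgxkx" (len 8), cursors c1@1 c2@6 c3@8, authorship 1....2.3
After op 2 (move_right): buffer="xnymgxkx" (len 8), cursors c1@2 c2@7 c3@8, authorship 1....2.3
After op 3 (add_cursor(3)): buffer="xnymgxkx" (len 8), cursors c1@2 c4@3 c2@7 c3@8, authorship 1....2.3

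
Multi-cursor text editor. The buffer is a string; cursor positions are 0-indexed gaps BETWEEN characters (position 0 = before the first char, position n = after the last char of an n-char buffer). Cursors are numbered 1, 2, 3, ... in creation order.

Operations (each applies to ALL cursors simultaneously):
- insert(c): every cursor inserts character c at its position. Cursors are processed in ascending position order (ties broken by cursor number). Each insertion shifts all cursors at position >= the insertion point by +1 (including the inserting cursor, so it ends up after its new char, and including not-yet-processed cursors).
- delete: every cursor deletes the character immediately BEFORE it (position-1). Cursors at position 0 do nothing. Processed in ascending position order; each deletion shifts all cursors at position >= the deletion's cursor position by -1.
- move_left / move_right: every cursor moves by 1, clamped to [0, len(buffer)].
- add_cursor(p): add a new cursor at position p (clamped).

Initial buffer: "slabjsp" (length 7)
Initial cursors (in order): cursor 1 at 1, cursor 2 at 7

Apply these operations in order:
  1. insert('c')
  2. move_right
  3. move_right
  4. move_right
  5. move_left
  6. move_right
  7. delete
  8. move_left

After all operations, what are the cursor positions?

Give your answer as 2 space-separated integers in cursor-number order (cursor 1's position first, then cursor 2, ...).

Answer: 3 6

Derivation:
After op 1 (insert('c')): buffer="sclabjspc" (len 9), cursors c1@2 c2@9, authorship .1......2
After op 2 (move_right): buffer="sclabjspc" (len 9), cursors c1@3 c2@9, authorship .1......2
After op 3 (move_right): buffer="sclabjspc" (len 9), cursors c1@4 c2@9, authorship .1......2
After op 4 (move_right): buffer="sclabjspc" (len 9), cursors c1@5 c2@9, authorship .1......2
After op 5 (move_left): buffer="sclabjspc" (len 9), cursors c1@4 c2@8, authorship .1......2
After op 6 (move_right): buffer="sclabjspc" (len 9), cursors c1@5 c2@9, authorship .1......2
After op 7 (delete): buffer="sclajsp" (len 7), cursors c1@4 c2@7, authorship .1.....
After op 8 (move_left): buffer="sclajsp" (len 7), cursors c1@3 c2@6, authorship .1.....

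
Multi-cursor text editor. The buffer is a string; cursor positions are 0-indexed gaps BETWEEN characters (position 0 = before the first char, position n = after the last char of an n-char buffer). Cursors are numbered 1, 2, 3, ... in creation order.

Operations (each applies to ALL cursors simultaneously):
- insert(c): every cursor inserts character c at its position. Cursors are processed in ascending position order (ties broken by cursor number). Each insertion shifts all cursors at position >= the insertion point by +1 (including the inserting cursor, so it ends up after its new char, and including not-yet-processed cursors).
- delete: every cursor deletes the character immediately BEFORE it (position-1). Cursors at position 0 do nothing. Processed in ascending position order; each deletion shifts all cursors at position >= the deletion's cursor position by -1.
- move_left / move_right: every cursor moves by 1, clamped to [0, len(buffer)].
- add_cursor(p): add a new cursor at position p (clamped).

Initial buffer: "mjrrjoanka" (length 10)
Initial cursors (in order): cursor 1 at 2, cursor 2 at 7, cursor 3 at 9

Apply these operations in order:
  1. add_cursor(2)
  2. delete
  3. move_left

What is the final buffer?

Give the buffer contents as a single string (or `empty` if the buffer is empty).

After op 1 (add_cursor(2)): buffer="mjrrjoanka" (len 10), cursors c1@2 c4@2 c2@7 c3@9, authorship ..........
After op 2 (delete): buffer="rrjona" (len 6), cursors c1@0 c4@0 c2@4 c3@5, authorship ......
After op 3 (move_left): buffer="rrjona" (len 6), cursors c1@0 c4@0 c2@3 c3@4, authorship ......

Answer: rrjona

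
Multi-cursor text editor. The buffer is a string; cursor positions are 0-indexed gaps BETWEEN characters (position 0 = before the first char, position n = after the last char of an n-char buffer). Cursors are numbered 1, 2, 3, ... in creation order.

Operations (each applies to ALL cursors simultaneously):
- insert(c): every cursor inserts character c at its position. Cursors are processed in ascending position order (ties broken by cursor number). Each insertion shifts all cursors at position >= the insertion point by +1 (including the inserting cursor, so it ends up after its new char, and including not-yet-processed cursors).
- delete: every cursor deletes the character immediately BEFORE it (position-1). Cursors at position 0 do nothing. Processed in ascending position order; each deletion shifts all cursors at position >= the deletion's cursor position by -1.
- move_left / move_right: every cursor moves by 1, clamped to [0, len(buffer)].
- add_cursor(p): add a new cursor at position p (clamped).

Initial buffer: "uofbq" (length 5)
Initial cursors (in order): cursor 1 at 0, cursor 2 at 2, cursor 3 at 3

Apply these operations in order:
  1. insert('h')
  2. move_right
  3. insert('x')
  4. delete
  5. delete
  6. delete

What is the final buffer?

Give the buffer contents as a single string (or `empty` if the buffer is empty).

After op 1 (insert('h')): buffer="huohfhbq" (len 8), cursors c1@1 c2@4 c3@6, authorship 1..2.3..
After op 2 (move_right): buffer="huohfhbq" (len 8), cursors c1@2 c2@5 c3@7, authorship 1..2.3..
After op 3 (insert('x')): buffer="huxohfxhbxq" (len 11), cursors c1@3 c2@7 c3@10, authorship 1.1.2.23.3.
After op 4 (delete): buffer="huohfhbq" (len 8), cursors c1@2 c2@5 c3@7, authorship 1..2.3..
After op 5 (delete): buffer="hohhq" (len 5), cursors c1@1 c2@3 c3@4, authorship 1.23.
After op 6 (delete): buffer="oq" (len 2), cursors c1@0 c2@1 c3@1, authorship ..

Answer: oq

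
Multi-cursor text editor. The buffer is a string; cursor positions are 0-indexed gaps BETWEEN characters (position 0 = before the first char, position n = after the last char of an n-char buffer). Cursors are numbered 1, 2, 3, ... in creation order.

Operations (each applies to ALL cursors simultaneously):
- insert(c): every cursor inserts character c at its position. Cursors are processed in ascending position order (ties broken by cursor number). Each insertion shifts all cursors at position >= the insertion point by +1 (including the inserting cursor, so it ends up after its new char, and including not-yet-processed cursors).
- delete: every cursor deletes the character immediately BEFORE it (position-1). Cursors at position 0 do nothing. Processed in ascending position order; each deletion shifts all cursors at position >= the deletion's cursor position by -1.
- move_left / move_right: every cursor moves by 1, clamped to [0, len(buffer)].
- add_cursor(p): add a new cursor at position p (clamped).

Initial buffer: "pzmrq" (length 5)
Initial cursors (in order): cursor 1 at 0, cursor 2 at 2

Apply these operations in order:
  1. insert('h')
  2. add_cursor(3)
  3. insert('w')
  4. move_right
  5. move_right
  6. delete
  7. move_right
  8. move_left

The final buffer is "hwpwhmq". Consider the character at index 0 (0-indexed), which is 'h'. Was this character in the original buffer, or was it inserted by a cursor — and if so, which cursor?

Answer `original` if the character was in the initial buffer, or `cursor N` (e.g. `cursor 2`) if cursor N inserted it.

Answer: cursor 1

Derivation:
After op 1 (insert('h')): buffer="hpzhmrq" (len 7), cursors c1@1 c2@4, authorship 1..2...
After op 2 (add_cursor(3)): buffer="hpzhmrq" (len 7), cursors c1@1 c3@3 c2@4, authorship 1..2...
After op 3 (insert('w')): buffer="hwpzwhwmrq" (len 10), cursors c1@2 c3@5 c2@7, authorship 11..322...
After op 4 (move_right): buffer="hwpzwhwmrq" (len 10), cursors c1@3 c3@6 c2@8, authorship 11..322...
After op 5 (move_right): buffer="hwpzwhwmrq" (len 10), cursors c1@4 c3@7 c2@9, authorship 11..322...
After op 6 (delete): buffer="hwpwhmq" (len 7), cursors c1@3 c3@5 c2@6, authorship 11.32..
After op 7 (move_right): buffer="hwpwhmq" (len 7), cursors c1@4 c3@6 c2@7, authorship 11.32..
After op 8 (move_left): buffer="hwpwhmq" (len 7), cursors c1@3 c3@5 c2@6, authorship 11.32..
Authorship (.=original, N=cursor N): 1 1 . 3 2 . .
Index 0: author = 1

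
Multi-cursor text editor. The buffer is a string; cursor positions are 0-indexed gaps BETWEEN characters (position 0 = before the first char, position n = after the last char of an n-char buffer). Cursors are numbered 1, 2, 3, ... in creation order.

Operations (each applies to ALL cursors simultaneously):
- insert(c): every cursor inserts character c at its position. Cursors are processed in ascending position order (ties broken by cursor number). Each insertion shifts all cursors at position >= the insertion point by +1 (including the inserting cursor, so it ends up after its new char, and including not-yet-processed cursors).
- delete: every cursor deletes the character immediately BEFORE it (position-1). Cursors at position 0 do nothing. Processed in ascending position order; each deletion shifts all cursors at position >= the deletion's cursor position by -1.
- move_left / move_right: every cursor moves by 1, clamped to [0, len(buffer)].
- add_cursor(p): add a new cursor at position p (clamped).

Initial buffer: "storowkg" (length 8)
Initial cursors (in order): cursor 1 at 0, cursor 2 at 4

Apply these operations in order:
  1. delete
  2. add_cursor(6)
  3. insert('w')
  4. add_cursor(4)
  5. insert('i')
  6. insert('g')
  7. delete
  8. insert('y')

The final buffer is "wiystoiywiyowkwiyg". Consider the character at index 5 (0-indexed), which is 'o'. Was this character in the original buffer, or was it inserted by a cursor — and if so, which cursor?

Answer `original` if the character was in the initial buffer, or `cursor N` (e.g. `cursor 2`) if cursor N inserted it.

After op 1 (delete): buffer="stoowkg" (len 7), cursors c1@0 c2@3, authorship .......
After op 2 (add_cursor(6)): buffer="stoowkg" (len 7), cursors c1@0 c2@3 c3@6, authorship .......
After op 3 (insert('w')): buffer="wstowowkwg" (len 10), cursors c1@1 c2@5 c3@9, authorship 1...2...3.
After op 4 (add_cursor(4)): buffer="wstowowkwg" (len 10), cursors c1@1 c4@4 c2@5 c3@9, authorship 1...2...3.
After op 5 (insert('i')): buffer="wistoiwiowkwig" (len 14), cursors c1@2 c4@6 c2@8 c3@13, authorship 11...422...33.
After op 6 (insert('g')): buffer="wigstoigwigowkwigg" (len 18), cursors c1@3 c4@8 c2@11 c3@17, authorship 111...44222...333.
After op 7 (delete): buffer="wistoiwiowkwig" (len 14), cursors c1@2 c4@6 c2@8 c3@13, authorship 11...422...33.
After op 8 (insert('y')): buffer="wiystoiywiyowkwiyg" (len 18), cursors c1@3 c4@8 c2@11 c3@17, authorship 111...44222...333.
Authorship (.=original, N=cursor N): 1 1 1 . . . 4 4 2 2 2 . . . 3 3 3 .
Index 5: author = original

Answer: original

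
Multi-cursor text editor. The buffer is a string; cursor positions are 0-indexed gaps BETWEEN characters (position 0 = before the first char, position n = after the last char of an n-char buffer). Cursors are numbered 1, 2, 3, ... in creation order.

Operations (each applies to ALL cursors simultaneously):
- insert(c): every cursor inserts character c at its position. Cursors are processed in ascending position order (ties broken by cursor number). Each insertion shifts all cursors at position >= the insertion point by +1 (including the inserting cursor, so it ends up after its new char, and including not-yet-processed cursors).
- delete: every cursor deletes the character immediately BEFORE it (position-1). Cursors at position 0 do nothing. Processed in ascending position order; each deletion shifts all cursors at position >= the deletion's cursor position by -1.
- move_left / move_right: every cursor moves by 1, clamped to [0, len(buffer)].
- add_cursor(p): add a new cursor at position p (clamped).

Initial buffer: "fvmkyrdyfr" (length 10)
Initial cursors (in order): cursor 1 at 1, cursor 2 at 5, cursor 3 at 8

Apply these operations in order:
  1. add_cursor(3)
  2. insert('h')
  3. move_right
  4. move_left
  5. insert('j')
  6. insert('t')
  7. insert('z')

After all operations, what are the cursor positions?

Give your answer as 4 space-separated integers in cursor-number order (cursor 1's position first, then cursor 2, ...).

Answer: 5 17 24 11

Derivation:
After op 1 (add_cursor(3)): buffer="fvmkyrdyfr" (len 10), cursors c1@1 c4@3 c2@5 c3@8, authorship ..........
After op 2 (insert('h')): buffer="fhvmhkyhrdyhfr" (len 14), cursors c1@2 c4@5 c2@8 c3@12, authorship .1..4..2...3..
After op 3 (move_right): buffer="fhvmhkyhrdyhfr" (len 14), cursors c1@3 c4@6 c2@9 c3@13, authorship .1..4..2...3..
After op 4 (move_left): buffer="fhvmhkyhrdyhfr" (len 14), cursors c1@2 c4@5 c2@8 c3@12, authorship .1..4..2...3..
After op 5 (insert('j')): buffer="fhjvmhjkyhjrdyhjfr" (len 18), cursors c1@3 c4@7 c2@11 c3@16, authorship .11..44..22...33..
After op 6 (insert('t')): buffer="fhjtvmhjtkyhjtrdyhjtfr" (len 22), cursors c1@4 c4@9 c2@14 c3@20, authorship .111..444..222...333..
After op 7 (insert('z')): buffer="fhjtzvmhjtzkyhjtzrdyhjtzfr" (len 26), cursors c1@5 c4@11 c2@17 c3@24, authorship .1111..4444..2222...3333..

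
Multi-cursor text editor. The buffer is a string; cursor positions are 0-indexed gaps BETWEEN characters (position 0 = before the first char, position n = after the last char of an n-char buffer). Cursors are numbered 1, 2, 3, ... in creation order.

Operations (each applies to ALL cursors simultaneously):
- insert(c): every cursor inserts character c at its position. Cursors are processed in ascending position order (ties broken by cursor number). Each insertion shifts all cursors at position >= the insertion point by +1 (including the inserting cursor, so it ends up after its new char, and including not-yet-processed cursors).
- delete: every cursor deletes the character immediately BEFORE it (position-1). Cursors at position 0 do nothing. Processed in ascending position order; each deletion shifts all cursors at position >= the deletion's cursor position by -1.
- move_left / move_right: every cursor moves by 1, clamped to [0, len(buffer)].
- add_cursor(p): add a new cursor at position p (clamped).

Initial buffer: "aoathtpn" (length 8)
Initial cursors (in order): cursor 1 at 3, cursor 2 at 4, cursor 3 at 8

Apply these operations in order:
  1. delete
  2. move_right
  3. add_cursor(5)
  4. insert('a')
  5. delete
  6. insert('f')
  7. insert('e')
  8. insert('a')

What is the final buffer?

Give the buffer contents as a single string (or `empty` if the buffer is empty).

After op 1 (delete): buffer="aohtp" (len 5), cursors c1@2 c2@2 c3@5, authorship .....
After op 2 (move_right): buffer="aohtp" (len 5), cursors c1@3 c2@3 c3@5, authorship .....
After op 3 (add_cursor(5)): buffer="aohtp" (len 5), cursors c1@3 c2@3 c3@5 c4@5, authorship .....
After op 4 (insert('a')): buffer="aohaatpaa" (len 9), cursors c1@5 c2@5 c3@9 c4@9, authorship ...12..34
After op 5 (delete): buffer="aohtp" (len 5), cursors c1@3 c2@3 c3@5 c4@5, authorship .....
After op 6 (insert('f')): buffer="aohfftpff" (len 9), cursors c1@5 c2@5 c3@9 c4@9, authorship ...12..34
After op 7 (insert('e')): buffer="aohffeetpffee" (len 13), cursors c1@7 c2@7 c3@13 c4@13, authorship ...1212..3434
After op 8 (insert('a')): buffer="aohffeeaatpffeeaa" (len 17), cursors c1@9 c2@9 c3@17 c4@17, authorship ...121212..343434

Answer: aohffeeaatpffeeaa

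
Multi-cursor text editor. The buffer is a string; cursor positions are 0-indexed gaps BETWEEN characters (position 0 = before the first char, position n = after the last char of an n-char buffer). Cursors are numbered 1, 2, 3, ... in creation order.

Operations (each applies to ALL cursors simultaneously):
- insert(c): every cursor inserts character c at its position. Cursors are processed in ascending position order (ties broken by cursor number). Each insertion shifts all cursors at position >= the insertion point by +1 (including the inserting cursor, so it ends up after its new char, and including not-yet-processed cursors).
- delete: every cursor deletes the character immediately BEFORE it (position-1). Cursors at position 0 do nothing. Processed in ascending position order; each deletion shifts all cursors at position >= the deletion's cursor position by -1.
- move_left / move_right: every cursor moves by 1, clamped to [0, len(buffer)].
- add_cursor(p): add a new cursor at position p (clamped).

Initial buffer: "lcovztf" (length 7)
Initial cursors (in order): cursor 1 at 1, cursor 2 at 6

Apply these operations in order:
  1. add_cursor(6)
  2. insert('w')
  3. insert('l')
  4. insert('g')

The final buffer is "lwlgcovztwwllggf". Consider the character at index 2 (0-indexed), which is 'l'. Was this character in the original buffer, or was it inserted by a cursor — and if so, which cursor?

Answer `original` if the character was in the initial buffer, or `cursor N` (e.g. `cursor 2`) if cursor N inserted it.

Answer: cursor 1

Derivation:
After op 1 (add_cursor(6)): buffer="lcovztf" (len 7), cursors c1@1 c2@6 c3@6, authorship .......
After op 2 (insert('w')): buffer="lwcovztwwf" (len 10), cursors c1@2 c2@9 c3@9, authorship .1.....23.
After op 3 (insert('l')): buffer="lwlcovztwwllf" (len 13), cursors c1@3 c2@12 c3@12, authorship .11.....2323.
After op 4 (insert('g')): buffer="lwlgcovztwwllggf" (len 16), cursors c1@4 c2@15 c3@15, authorship .111.....232323.
Authorship (.=original, N=cursor N): . 1 1 1 . . . . . 2 3 2 3 2 3 .
Index 2: author = 1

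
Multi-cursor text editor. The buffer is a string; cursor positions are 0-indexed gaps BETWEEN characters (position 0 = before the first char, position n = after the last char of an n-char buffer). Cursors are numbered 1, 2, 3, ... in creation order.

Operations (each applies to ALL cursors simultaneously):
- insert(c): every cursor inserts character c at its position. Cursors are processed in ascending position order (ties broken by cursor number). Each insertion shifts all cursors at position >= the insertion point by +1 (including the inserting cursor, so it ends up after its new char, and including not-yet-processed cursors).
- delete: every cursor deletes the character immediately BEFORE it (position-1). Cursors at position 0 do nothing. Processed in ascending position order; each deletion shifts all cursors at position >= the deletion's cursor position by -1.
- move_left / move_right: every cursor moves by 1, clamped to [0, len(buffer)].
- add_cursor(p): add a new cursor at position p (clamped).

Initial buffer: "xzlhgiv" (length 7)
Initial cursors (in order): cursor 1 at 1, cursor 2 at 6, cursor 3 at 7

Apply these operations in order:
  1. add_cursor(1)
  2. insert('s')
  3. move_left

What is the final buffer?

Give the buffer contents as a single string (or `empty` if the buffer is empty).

After op 1 (add_cursor(1)): buffer="xzlhgiv" (len 7), cursors c1@1 c4@1 c2@6 c3@7, authorship .......
After op 2 (insert('s')): buffer="xsszlhgisvs" (len 11), cursors c1@3 c4@3 c2@9 c3@11, authorship .14.....2.3
After op 3 (move_left): buffer="xsszlhgisvs" (len 11), cursors c1@2 c4@2 c2@8 c3@10, authorship .14.....2.3

Answer: xsszlhgisvs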